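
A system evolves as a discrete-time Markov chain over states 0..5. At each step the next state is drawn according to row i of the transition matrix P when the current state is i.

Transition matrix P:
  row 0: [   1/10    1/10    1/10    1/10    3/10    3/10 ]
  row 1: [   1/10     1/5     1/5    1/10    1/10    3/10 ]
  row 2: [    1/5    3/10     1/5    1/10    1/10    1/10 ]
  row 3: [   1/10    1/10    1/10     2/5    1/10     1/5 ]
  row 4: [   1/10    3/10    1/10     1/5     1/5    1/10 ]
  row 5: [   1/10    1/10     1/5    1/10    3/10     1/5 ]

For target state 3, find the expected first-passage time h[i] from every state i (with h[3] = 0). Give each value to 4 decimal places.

First-step conditioning: h[3] = 0; for i ≠ 3, h[i] = 1 + Σ_k P[i][k]·h[k].
  h[0] = 1 + 1/10·h[0] + 1/10·h[1] + 1/10·h[2] + 3/10·h[4] + 3/10·h[5]
  h[1] = 1 + 1/10·h[0] + 1/5·h[1] + 1/5·h[2] + 1/10·h[4] + 3/10·h[5]
  h[2] = 1 + 1/5·h[0] + 3/10·h[1] + 1/5·h[2] + 1/10·h[4] + 1/10·h[5]
  h[4] = 1 + 1/10·h[0] + 3/10·h[1] + 1/10·h[2] + 1/5·h[4] + 1/10·h[5]
  h[5] = 1 + 1/10·h[0] + 1/10·h[1] + 1/5·h[2] + 3/10·h[4] + 1/5·h[5]
Solving the 5×5 linear system over states ≠ 3 gives exactly h = [10161/1229, 10385/1229, 10403/1229, 0, 9274/1229, 10183/1229] (h[3] = 0 is the target).

h = [8.2677, 8.4500, 8.4646, 0.0000, 7.5460, 8.2856]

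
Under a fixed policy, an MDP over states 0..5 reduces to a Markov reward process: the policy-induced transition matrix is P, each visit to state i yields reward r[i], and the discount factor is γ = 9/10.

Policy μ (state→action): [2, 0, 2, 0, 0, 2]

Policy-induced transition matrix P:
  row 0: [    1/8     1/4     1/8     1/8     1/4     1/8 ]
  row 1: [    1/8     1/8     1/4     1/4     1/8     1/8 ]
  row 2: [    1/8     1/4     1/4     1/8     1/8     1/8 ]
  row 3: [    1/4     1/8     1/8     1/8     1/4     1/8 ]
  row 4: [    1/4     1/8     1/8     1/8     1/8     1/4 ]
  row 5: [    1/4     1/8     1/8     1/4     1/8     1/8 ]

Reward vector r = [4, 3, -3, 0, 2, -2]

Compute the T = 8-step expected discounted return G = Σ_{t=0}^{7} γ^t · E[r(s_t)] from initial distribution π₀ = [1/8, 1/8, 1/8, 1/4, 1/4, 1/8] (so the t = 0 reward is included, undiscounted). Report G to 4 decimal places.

t=0: π = [0.1250, 0.1250, 0.1250, 0.2500, 0.2500, 0.1250], E[r] = 0.7500, γ^t·E[r] = 0.750000, running G = 0.750000
t=1: π = [0.2031, 0.1563, 0.1563, 0.1563, 0.1719, 0.1563], E[r] = 0.8438, γ^t·E[r] = 0.759375, running G = 1.509375
t=2: π = [0.1855, 0.1699, 0.1641, 0.1641, 0.1699, 0.1465], E[r] = 0.8066, γ^t·E[r] = 0.653379, running G = 2.162754
t=3: π = [0.1851, 0.1687, 0.1667, 0.1646, 0.1687, 0.1462], E[r] = 0.7910, γ^t·E[r] = 0.576650, running G = 2.739404
t=4: π = [0.1849, 0.1690, 0.1669, 0.1644, 0.1687, 0.1461], E[r] = 0.7911, γ^t·E[r] = 0.519045, running G = 3.258450
t=5: π = [0.1849, 0.1690, 0.1670, 0.1644, 0.1687, 0.1461], E[r] = 0.7907, γ^t·E[r] = 0.466909, running G = 3.725359
t=6: π = [0.1849, 0.1690, 0.1670, 0.1644, 0.1687, 0.1461], E[r] = 0.7907, γ^t·E[r] = 0.420204, running G = 4.145562
t=7: π = [0.1849, 0.1690, 0.1670, 0.1644, 0.1687, 0.1461], E[r] = 0.7907, γ^t·E[r] = 0.378181, running G = 4.523743

G = 4.5237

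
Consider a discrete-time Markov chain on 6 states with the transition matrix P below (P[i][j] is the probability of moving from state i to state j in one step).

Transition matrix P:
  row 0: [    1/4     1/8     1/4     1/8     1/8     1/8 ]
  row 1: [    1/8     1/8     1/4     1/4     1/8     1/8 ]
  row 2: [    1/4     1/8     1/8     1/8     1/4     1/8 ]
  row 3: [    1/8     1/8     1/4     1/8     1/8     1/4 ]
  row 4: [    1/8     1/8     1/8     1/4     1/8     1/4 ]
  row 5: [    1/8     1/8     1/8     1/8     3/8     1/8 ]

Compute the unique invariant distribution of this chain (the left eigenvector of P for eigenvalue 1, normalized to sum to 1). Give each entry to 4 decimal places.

Balance equations π_j = Σ_i π_i·P[i][j]:
  π_0 = 1/4·π_0 + 1/8·π_1 + 1/4·π_2 + 1/8·π_3 + 1/8·π_4 + 1/8·π_5
  π_1 = 1/8·π_0 + 1/8·π_1 + 1/8·π_2 + 1/8·π_3 + 1/8·π_4 + 1/8·π_5
  π_2 = 1/4·π_0 + 1/4·π_1 + 1/8·π_2 + 1/4·π_3 + 1/8·π_4 + 1/8·π_5
  π_3 = 1/8·π_0 + 1/4·π_1 + 1/8·π_2 + 1/8·π_3 + 1/4·π_4 + 1/8·π_5
  π_4 = 1/8·π_0 + 1/8·π_1 + 1/4·π_2 + 1/8·π_3 + 1/8·π_4 + 3/8·π_5
  normalize: π_0 + π_1 + π_2 + π_3 + π_4 + π_5 = 1
Solving the linear system gives exactly π = [3053/18076, 1/8, 3295/18076, 5943/36152, 6873/36152, 6121/36152].

π = [0.1689, 0.1250, 0.1823, 0.1644, 0.1901, 0.1693]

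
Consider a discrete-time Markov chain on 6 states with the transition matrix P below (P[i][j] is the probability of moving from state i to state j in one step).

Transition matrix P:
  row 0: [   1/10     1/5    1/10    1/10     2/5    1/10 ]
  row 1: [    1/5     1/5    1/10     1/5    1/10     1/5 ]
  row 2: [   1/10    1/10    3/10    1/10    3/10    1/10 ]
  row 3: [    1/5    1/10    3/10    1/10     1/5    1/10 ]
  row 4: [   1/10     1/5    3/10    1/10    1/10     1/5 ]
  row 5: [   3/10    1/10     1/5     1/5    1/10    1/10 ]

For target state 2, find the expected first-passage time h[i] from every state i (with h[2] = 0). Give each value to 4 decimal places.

First-step conditioning: h[2] = 0; for i ≠ 2, h[i] = 1 + Σ_k P[i][k]·h[k].
  h[0] = 1 + 1/10·h[0] + 1/5·h[1] + 1/10·h[3] + 2/5·h[4] + 1/10·h[5]
  h[1] = 1 + 1/5·h[0] + 1/5·h[1] + 1/5·h[3] + 1/10·h[4] + 1/5·h[5]
  h[3] = 1 + 1/5·h[0] + 1/10·h[1] + 1/10·h[3] + 1/5·h[4] + 1/10·h[5]
  h[4] = 1 + 1/10·h[0] + 1/5·h[1] + 1/10·h[3] + 1/10·h[4] + 1/5·h[5]
  h[5] = 1 + 3/10·h[0] + 1/10·h[1] + 1/5·h[3] + 1/10·h[4] + 1/10·h[5]
Solving the 5×5 linear system over states ≠ 2 gives exactly h = [67805/12424, 69405/12424, 0, 56245/12424, 7125/1553, 31475/6212] (h[2] = 0 is the target).

h = [5.4576, 5.5864, 0.0000, 4.5271, 4.5879, 5.0668]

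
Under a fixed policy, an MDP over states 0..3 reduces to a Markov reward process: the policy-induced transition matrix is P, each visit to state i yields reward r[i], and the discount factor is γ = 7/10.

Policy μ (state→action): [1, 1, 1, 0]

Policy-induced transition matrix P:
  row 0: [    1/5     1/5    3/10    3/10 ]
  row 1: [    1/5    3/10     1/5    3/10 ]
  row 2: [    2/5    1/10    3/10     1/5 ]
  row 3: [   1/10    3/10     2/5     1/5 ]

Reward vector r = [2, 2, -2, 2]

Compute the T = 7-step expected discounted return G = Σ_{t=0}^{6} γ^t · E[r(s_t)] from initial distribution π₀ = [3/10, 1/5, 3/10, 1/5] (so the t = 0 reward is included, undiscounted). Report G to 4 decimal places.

t=0: π = [0.3000, 0.2000, 0.3000, 0.2000], E[r] = 0.8000, γ^t·E[r] = 0.800000, running G = 0.800000
t=1: π = [0.2400, 0.2100, 0.3000, 0.2500], E[r] = 0.8000, γ^t·E[r] = 0.560000, running G = 1.360000
t=2: π = [0.2350, 0.2160, 0.3040, 0.2450], E[r] = 0.7840, γ^t·E[r] = 0.384160, running G = 1.744160
t=3: π = [0.2363, 0.2157, 0.3029, 0.2451], E[r] = 0.7884, γ^t·E[r] = 0.270421, running G = 2.014581
t=4: π = [0.2361, 0.2158, 0.3029, 0.2452], E[r] = 0.7882, γ^t·E[r] = 0.189256, running G = 2.203838
t=5: π = [0.2361, 0.2158, 0.3029, 0.2452], E[r] = 0.7882, γ^t·E[r] = 0.132479, running G = 2.336316
t=6: π = [0.2361, 0.2158, 0.3029, 0.2452], E[r] = 0.7882, γ^t·E[r] = 0.092737, running G = 2.429053

G = 2.4291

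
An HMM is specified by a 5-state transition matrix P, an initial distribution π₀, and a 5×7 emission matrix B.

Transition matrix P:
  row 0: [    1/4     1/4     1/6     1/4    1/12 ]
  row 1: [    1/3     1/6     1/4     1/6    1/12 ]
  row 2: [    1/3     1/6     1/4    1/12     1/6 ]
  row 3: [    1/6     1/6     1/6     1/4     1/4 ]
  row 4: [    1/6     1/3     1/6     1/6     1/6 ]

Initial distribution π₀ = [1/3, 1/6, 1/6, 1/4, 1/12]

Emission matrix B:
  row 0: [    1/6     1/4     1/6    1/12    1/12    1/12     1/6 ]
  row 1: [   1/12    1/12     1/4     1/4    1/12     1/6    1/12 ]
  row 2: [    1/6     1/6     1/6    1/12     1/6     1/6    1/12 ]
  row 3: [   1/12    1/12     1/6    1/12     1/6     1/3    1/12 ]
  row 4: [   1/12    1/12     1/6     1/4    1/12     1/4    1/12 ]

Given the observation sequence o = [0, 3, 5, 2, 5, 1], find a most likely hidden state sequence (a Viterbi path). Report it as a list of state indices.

t=0: δ = [5.556e-02, 1.389e-02, 2.778e-02, 2.083e-02, 6.944e-03]  (obs o_0=0)
t=1: δ = [1.157e-03, 3.472e-03, 7.716e-04, 1.157e-03, 1.302e-03]  ψ = [0, 0, 0, 0, 3]  (obs o_1=3)
t=2: δ = [9.645e-05, 9.645e-05, 1.447e-04, 1.929e-04, 7.234e-05]  ψ = [1, 1, 1, 1, 1]  (obs o_2=5)
t=3: δ = [8.038e-06, 8.038e-06, 6.028e-06, 8.038e-06, 8.038e-06]  ψ = [2, 3, 2, 3, 3]  (obs o_3=2)
t=4: δ = [2.233e-07, 4.465e-07, 3.349e-07, 6.698e-07, 5.023e-07]  ψ = [1, 4, 1, 0, 3]  (obs o_4=5)
t=5: δ = [3.721e-08, 1.395e-08, 1.861e-08, 1.395e-08, 1.395e-08]  ψ = [1, 4, 1, 3, 3]  (obs o_5=1)
backtrack: best end state = 0; path = [0, 1, 3, 4, 1, 0]

path = [0, 1, 3, 4, 1, 0]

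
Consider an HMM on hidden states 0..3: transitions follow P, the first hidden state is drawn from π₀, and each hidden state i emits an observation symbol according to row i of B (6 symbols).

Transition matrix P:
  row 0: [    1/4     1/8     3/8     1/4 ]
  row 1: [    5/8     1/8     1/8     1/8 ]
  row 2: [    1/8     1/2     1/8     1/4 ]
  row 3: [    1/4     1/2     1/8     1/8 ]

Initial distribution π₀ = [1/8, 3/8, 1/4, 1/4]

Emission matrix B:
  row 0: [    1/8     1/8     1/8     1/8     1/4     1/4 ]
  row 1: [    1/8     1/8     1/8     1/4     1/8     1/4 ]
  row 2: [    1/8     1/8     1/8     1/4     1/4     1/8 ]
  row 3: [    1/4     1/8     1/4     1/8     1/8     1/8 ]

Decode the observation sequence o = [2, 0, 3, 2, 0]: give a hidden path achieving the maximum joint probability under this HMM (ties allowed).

t=0: δ = [1.562e-02, 4.688e-02, 3.125e-02, 6.250e-02]  (obs o_0=2)
t=1: δ = [3.662e-03, 3.906e-03, 9.766e-04, 1.953e-03]  ψ = [1, 3, 3, 2]  (obs o_1=0)
t=2: δ = [3.052e-04, 2.441e-04, 3.433e-04, 1.144e-04]  ψ = [1, 3, 0, 0]  (obs o_2=3)
t=3: δ = [1.907e-05, 2.146e-05, 1.431e-05, 2.146e-05]  ψ = [1, 2, 0, 2]  (obs o_3=2)
t=4: δ = [1.676e-06, 1.341e-06, 8.941e-07, 1.192e-06]  ψ = [1, 3, 0, 0]  (obs o_4=0)
backtrack: best end state = 0; path = [1, 0, 2, 1, 0]

path = [1, 0, 2, 1, 0]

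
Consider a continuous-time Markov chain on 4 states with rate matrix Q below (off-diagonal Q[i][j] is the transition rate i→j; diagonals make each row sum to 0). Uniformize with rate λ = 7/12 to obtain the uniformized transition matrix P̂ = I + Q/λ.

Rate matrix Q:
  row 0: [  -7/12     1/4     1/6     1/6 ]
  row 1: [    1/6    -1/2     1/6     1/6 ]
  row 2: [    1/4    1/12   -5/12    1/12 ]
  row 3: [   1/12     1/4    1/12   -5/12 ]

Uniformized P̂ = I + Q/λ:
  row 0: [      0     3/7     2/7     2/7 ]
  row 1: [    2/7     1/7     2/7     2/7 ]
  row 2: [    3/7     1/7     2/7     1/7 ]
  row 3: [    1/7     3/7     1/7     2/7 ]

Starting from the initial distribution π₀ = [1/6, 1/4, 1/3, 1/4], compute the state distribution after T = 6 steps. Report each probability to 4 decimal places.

t=0: π = [0.1667, 0.2500, 0.3333, 0.2500]
t=1: π = [0.2500, 0.2619, 0.2500, 0.2381]
t=2: π = [0.2160, 0.2823, 0.2517, 0.2500]
t=3: π = [0.2242, 0.2760, 0.2500, 0.2498]
t=4: π = [0.2217, 0.2783, 0.2500, 0.2500]
t=5: π = [0.2224, 0.2776, 0.2500, 0.2500]
t=6: π = [0.2222, 0.2778, 0.2500, 0.2500]

π = [0.2222, 0.2778, 0.2500, 0.2500]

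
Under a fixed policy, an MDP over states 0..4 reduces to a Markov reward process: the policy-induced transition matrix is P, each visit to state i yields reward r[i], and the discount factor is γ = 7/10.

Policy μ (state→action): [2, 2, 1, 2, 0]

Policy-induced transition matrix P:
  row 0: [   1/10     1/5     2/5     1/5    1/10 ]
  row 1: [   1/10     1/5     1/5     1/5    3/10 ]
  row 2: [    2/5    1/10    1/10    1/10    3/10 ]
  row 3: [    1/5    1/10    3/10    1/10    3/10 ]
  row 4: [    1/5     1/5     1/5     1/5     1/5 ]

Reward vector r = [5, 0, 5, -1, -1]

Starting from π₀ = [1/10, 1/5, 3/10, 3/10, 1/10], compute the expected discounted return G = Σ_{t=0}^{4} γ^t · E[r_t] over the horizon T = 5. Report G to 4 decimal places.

t=0: π = [0.1000, 0.2000, 0.3000, 0.3000, 0.1000], E[r] = 1.6000, γ^t·E[r] = 1.600000, running G = 1.600000
t=1: π = [0.2300, 0.1400, 0.2200, 0.1400, 0.2700], E[r] = 1.8400, γ^t·E[r] = 1.288000, running G = 2.888000
t=2: π = [0.2070, 0.1640, 0.2380, 0.1640, 0.2270], E[r] = 1.8340, γ^t·E[r] = 0.898660, running G = 3.786660
t=3: π = [0.2105, 0.1598, 0.2340, 0.1598, 0.2359], E[r] = 1.8268, γ^t·E[r] = 0.626592, running G = 4.413252
t=4: π = [0.2098, 0.1606, 0.2347, 0.1606, 0.2343], E[r] = 1.8273, γ^t·E[r] = 0.438740, running G = 4.851992

G = 4.8520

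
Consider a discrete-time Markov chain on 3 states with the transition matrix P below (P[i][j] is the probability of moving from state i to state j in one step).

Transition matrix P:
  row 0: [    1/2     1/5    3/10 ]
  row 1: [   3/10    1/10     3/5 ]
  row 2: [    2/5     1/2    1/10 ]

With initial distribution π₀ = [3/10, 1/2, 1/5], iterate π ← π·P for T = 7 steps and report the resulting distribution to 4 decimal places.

t=0: π = [0.3000, 0.5000, 0.2000]
t=1: π = [0.3800, 0.2100, 0.4100]
t=2: π = [0.4170, 0.3020, 0.2810]
t=3: π = [0.4115, 0.2541, 0.3344]
t=4: π = [0.4157, 0.2749, 0.3094]
t=5: π = [0.4141, 0.2653, 0.3206]
t=6: π = [0.4149, 0.2696, 0.3155]
t=7: π = [0.4145, 0.2677, 0.3178]

π = [0.4145, 0.2677, 0.3178]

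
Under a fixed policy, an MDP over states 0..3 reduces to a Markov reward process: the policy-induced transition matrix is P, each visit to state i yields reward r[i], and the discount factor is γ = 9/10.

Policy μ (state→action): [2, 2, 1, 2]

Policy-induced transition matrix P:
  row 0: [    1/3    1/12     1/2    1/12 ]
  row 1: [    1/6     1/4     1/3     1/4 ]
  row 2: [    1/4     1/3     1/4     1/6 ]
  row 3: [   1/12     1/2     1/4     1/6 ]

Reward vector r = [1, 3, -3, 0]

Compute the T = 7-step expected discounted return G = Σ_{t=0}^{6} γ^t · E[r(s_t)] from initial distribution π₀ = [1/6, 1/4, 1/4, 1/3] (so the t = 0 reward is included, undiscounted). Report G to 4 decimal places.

G = 0.6790

t=0: π = [0.1667, 0.2500, 0.2500, 0.3333], E[r] = 0.1667, γ^t·E[r] = 0.166667, running G = 0.166667
t=1: π = [0.1875, 0.3264, 0.3125, 0.1736], E[r] = 0.2292, γ^t·E[r] = 0.206250, running G = 0.372917
t=2: π = [0.2095, 0.2882, 0.3241, 0.1782], E[r] = 0.1019, γ^t·E[r] = 0.082500, running G = 0.455417
t=3: π = [0.2137, 0.2867, 0.3264, 0.1732], E[r] = 0.0945, γ^t·E[r] = 0.068906, running G = 0.524323
t=4: π = [0.2151, 0.2849, 0.3273, 0.1727], E[r] = 0.0877, γ^t·E[r] = 0.057565, running G = 0.581888
t=5: π = [0.2154, 0.2846, 0.3275, 0.1725], E[r] = 0.0867, γ^t·E[r] = 0.051220, running G = 0.633108
t=6: π = [0.2155, 0.2845, 0.3276, 0.1724], E[r] = 0.0863, γ^t·E[r] = 0.045880, running G = 0.678987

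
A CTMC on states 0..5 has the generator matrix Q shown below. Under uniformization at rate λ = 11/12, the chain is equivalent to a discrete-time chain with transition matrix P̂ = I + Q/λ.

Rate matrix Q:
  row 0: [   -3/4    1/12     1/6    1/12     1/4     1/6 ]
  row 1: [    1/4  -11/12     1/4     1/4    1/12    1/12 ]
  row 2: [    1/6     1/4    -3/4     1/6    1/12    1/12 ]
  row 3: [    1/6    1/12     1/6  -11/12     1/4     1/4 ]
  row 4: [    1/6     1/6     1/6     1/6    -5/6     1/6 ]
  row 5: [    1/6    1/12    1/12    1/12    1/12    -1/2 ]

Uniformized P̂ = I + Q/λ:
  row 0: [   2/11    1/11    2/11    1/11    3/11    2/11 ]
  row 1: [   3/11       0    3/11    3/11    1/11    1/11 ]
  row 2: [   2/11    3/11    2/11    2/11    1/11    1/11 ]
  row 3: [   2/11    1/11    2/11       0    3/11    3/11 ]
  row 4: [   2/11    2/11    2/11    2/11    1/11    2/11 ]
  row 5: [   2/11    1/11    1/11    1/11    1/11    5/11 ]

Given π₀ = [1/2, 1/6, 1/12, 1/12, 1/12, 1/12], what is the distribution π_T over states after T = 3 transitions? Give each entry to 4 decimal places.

π = [0.1940, 0.1239, 0.1741, 0.1327, 0.1496, 0.2256]

t=0: π = [0.5000, 0.1667, 0.0833, 0.0833, 0.0833, 0.0833]
t=1: π = [0.1970, 0.0985, 0.1894, 0.1288, 0.1970, 0.1894]
t=2: π = [0.1908, 0.1343, 0.1736, 0.1322, 0.1501, 0.2190]
t=3: π = [0.1940, 0.1239, 0.1741, 0.1327, 0.1496, 0.2256]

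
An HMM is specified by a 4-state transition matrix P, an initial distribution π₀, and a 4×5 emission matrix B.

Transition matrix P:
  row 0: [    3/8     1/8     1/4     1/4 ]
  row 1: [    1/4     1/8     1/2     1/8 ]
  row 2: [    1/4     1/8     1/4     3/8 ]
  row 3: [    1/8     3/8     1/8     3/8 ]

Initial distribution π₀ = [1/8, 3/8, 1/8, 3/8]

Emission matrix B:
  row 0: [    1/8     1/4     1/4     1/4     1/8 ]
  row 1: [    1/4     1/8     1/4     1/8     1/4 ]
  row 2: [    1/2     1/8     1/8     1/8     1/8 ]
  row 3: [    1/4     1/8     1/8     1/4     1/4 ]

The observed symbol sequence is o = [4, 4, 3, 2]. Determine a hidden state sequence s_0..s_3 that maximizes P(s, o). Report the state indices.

t=0: δ = [1.562e-02, 9.375e-02, 1.562e-02, 9.375e-02]  (obs o_0=4)
t=1: δ = [2.930e-03, 8.789e-03, 5.859e-03, 8.789e-03]  ψ = [1, 3, 1, 3]  (obs o_1=4)
t=2: δ = [5.493e-04, 4.120e-04, 5.493e-04, 8.240e-04]  ψ = [1, 3, 1, 3]  (obs o_2=3)
t=3: δ = [5.150e-05, 7.725e-05, 2.575e-05, 3.862e-05]  ψ = [0, 3, 1, 3]  (obs o_3=2)
backtrack: best end state = 1; path = [3, 3, 3, 1]

path = [3, 3, 3, 1]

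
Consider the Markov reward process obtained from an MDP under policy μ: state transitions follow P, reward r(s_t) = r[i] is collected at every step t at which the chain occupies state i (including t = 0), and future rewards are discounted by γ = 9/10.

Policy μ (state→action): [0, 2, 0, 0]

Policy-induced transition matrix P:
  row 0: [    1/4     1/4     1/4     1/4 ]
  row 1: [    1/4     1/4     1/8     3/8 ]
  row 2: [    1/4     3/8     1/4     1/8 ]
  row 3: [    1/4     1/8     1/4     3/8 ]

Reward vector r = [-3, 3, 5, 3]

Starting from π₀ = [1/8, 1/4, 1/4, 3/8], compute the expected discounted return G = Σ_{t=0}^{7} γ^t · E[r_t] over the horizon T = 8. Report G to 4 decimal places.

t=0: π = [0.1250, 0.2500, 0.2500, 0.3750], E[r] = 2.7500, γ^t·E[r] = 2.750000, running G = 2.750000
t=1: π = [0.2500, 0.2344, 0.2188, 0.2969], E[r] = 1.9375, γ^t·E[r] = 1.743750, running G = 4.493750
t=2: π = [0.2500, 0.2402, 0.2207, 0.2891], E[r] = 1.9414, γ^t·E[r] = 1.572539, running G = 6.066289
t=3: π = [0.2500, 0.2415, 0.2200, 0.2886], E[r] = 1.9399, γ^t·E[r] = 1.414217, running G = 7.480506
t=4: π = [0.2500, 0.2414, 0.2198, 0.2888], E[r] = 1.9396, γ^t·E[r] = 1.272595, running G = 8.753102
t=5: π = [0.2500, 0.2414, 0.2198, 0.2888], E[r] = 1.9396, γ^t·E[r] = 1.145340, running G = 9.898442
t=6: π = [0.2500, 0.2414, 0.2198, 0.2888], E[r] = 1.9397, γ^t·E[r] = 1.030812, running G = 10.929254
t=7: π = [0.2500, 0.2414, 0.2198, 0.2888], E[r] = 1.9397, γ^t·E[r] = 0.927731, running G = 11.856985

G = 11.8570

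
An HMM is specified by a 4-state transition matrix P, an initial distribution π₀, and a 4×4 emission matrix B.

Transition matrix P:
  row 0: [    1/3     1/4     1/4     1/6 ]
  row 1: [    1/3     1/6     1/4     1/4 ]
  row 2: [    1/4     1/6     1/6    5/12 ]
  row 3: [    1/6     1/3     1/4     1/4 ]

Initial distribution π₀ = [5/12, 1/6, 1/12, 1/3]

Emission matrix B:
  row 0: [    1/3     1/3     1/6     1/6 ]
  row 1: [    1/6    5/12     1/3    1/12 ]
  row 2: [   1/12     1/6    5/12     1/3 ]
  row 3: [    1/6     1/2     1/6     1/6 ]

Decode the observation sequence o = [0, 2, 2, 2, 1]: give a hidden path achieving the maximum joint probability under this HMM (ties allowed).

path = [0, 2, 3, 2, 3]

t=0: δ = [1.389e-01, 2.778e-02, 6.944e-03, 5.556e-02]  (obs o_0=0)
t=1: δ = [7.716e-03, 1.157e-02, 1.447e-02, 3.858e-03]  ψ = [0, 0, 0, 0]  (obs o_1=2)
t=2: δ = [6.430e-04, 8.038e-04, 1.206e-03, 1.005e-03]  ψ = [1, 2, 1, 2]  (obs o_2=2)
t=3: δ = [5.023e-05, 1.116e-04, 1.047e-04, 8.372e-05]  ψ = [2, 3, 3, 2]  (obs o_3=2)
t=4: δ = [1.240e-05, 1.163e-05, 4.651e-06, 2.180e-05]  ψ = [1, 3, 1, 2]  (obs o_4=1)
backtrack: best end state = 3; path = [0, 2, 3, 2, 3]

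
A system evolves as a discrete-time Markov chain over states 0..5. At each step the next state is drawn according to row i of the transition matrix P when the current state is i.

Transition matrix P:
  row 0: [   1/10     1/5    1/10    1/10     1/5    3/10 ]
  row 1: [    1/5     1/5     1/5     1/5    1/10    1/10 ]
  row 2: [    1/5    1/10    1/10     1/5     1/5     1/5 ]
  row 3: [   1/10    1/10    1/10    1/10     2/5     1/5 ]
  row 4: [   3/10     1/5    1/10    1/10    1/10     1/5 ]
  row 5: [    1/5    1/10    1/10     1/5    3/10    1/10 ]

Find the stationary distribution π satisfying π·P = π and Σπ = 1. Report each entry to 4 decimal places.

Balance equations π_j = Σ_i π_i·P[i][j]:
  π_0 = 1/10·π_0 + 1/5·π_1 + 1/5·π_2 + 1/10·π_3 + 3/10·π_4 + 1/5·π_5
  π_1 = 1/5·π_0 + 1/5·π_1 + 1/10·π_2 + 1/10·π_3 + 1/5·π_4 + 1/10·π_5
  π_2 = 1/10·π_0 + 1/5·π_1 + 1/10·π_2 + 1/10·π_3 + 1/10·π_4 + 1/10·π_5
  π_3 = 1/10·π_0 + 1/5·π_1 + 1/5·π_2 + 1/10·π_3 + 1/10·π_4 + 1/5·π_5
  π_4 = 1/5·π_0 + 1/10·π_1 + 1/5·π_2 + 2/5·π_3 + 1/10·π_4 + 3/10·π_5
  normalize: π_0 + π_1 + π_2 + π_3 + π_4 + π_5 = 1
Solving the linear system gives exactly π = [2105/11211, 5227/33633, 3886/33633, 544/3737, 2365/11211, 6214/33633].

π = [0.1878, 0.1554, 0.1155, 0.1456, 0.2110, 0.1848]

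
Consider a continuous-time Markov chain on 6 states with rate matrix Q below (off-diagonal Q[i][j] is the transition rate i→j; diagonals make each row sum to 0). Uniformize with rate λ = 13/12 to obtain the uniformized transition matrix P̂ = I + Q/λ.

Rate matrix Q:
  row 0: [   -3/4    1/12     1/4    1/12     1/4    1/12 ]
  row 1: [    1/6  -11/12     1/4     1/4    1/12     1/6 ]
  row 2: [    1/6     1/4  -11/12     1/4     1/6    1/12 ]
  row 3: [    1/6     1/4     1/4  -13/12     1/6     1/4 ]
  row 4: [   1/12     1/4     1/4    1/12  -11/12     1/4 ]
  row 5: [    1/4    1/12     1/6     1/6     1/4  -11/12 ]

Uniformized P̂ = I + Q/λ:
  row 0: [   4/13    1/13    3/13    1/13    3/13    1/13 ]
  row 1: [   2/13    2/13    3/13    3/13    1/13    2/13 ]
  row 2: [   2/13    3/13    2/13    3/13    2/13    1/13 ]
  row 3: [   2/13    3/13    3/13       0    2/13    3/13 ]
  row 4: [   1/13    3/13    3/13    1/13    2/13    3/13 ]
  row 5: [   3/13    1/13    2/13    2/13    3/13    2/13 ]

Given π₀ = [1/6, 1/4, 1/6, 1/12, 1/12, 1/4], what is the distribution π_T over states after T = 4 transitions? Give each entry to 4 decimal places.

π = [0.1801, 0.1676, 0.2038, 0.1348, 0.1662, 0.1476]

t=0: π = [0.1667, 0.2500, 0.1667, 0.0833, 0.0833, 0.2500]
t=1: π = [0.1923, 0.1474, 0.1987, 0.1538, 0.1667, 0.1410]
t=2: π = [0.1815, 0.1681, 0.2046, 0.1292, 0.1681, 0.1484]
t=3: π = [0.1802, 0.1671, 0.2036, 0.1358, 0.1663, 0.1470]
t=4: π = [0.1801, 0.1676, 0.2038, 0.1348, 0.1662, 0.1476]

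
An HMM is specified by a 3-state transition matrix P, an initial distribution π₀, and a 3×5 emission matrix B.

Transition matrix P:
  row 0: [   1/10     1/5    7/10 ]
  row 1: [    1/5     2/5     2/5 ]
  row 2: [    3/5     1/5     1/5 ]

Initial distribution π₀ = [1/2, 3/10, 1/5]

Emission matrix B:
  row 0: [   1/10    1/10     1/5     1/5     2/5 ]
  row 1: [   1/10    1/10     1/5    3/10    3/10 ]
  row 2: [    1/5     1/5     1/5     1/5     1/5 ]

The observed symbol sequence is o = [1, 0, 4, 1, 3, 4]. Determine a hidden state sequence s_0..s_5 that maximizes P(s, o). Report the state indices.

path = [0, 2, 0, 2, 0, 2]

t=0: δ = [5.000e-02, 3.000e-02, 4.000e-02]  (obs o_0=1)
t=1: δ = [2.400e-03, 1.200e-03, 7.000e-03]  ψ = [2, 1, 0]  (obs o_1=0)
t=2: δ = [1.680e-03, 4.200e-04, 3.360e-04]  ψ = [2, 2, 0]  (obs o_2=4)
t=3: δ = [2.016e-05, 3.360e-05, 2.352e-04]  ψ = [2, 0, 0]  (obs o_3=1)
t=4: δ = [2.822e-05, 1.411e-05, 9.408e-06]  ψ = [2, 2, 2]  (obs o_4=3)
t=5: δ = [2.258e-06, 1.693e-06, 3.951e-06]  ψ = [2, 0, 0]  (obs o_5=4)
backtrack: best end state = 2; path = [0, 2, 0, 2, 0, 2]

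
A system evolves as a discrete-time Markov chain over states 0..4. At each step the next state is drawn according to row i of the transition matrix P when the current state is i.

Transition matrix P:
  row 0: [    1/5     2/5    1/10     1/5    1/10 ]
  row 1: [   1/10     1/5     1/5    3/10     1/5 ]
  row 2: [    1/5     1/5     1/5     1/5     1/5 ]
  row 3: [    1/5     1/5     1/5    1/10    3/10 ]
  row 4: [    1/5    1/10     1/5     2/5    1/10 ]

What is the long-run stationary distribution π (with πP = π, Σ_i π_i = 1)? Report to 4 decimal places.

Balance equations π_j = Σ_i π_i·P[i][j]:
  π_0 = 1/5·π_0 + 1/10·π_1 + 1/5·π_2 + 1/5·π_3 + 1/5·π_4
  π_1 = 2/5·π_0 + 1/5·π_1 + 1/5·π_2 + 1/5·π_3 + 1/10·π_4
  π_2 = 1/10·π_0 + 1/5·π_1 + 1/5·π_2 + 1/5·π_3 + 1/5·π_4
  π_3 = 1/5·π_0 + 3/10·π_1 + 1/5·π_2 + 1/10·π_3 + 2/5·π_4
  normalize: π_0 + π_1 + π_2 + π_3 + π_4 = 1
Solving the linear system gives exactly π = [2168/12159, 2638/12159, 2215/12159, 2864/12159, 758/4053].

π = [0.1783, 0.2170, 0.1822, 0.2355, 0.1870]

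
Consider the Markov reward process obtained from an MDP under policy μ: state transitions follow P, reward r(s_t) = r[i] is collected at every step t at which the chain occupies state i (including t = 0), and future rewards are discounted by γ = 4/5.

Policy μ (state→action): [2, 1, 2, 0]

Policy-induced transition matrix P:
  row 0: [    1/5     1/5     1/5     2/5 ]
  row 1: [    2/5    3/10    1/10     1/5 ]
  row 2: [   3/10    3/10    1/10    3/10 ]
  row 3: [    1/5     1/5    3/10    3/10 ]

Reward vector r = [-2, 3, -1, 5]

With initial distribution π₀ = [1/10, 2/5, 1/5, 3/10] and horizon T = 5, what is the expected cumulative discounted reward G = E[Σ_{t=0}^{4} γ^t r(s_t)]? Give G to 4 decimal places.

G = 5.7656

t=0: π = [0.1000, 0.4000, 0.2000, 0.3000], E[r] = 2.3000, γ^t·E[r] = 2.300000, running G = 2.300000
t=1: π = [0.3000, 0.2600, 0.1700, 0.2700], E[r] = 1.3600, γ^t·E[r] = 1.088000, running G = 3.388000
t=2: π = [0.2690, 0.2430, 0.1840, 0.3040], E[r] = 1.5270, γ^t·E[r] = 0.977280, running G = 4.365280
t=3: π = [0.2670, 0.2427, 0.1877, 0.3026], E[r] = 1.5194, γ^t·E[r] = 0.777933, running G = 5.143213
t=4: π = [0.2673, 0.2430, 0.1872, 0.3024], E[r] = 1.5194, γ^t·E[r] = 0.622359, running G = 5.765571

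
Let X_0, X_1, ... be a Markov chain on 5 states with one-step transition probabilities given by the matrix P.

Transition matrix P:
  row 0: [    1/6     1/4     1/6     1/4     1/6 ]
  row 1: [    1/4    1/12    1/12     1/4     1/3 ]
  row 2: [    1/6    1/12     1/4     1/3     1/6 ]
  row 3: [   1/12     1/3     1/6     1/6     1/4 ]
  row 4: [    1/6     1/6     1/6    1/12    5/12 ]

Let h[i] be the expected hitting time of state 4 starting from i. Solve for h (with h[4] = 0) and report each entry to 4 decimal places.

First-step conditioning: h[4] = 0; for i ≠ 4, h[i] = 1 + Σ_k P[i][k]·h[k].
  h[0] = 1 + 1/6·h[0] + 1/4·h[1] + 1/6·h[2] + 1/4·h[3]
  h[1] = 1 + 1/4·h[0] + 1/12·h[1] + 1/12·h[2] + 1/4·h[3]
  h[2] = 1 + 1/6·h[0] + 1/12·h[1] + 1/4·h[2] + 1/3·h[3]
  h[3] = 1 + 1/12·h[0] + 1/3·h[1] + 1/6·h[2] + 1/6·h[3]
Solving the 4×4 linear system over states ≠ 4 gives exactly h = [7908/1753, 6768/1753, 8052/1753, 7212/1753, 0] (h[4] = 0 is the target).

h = [4.5111, 3.8608, 4.5933, 4.1141, 0.0000]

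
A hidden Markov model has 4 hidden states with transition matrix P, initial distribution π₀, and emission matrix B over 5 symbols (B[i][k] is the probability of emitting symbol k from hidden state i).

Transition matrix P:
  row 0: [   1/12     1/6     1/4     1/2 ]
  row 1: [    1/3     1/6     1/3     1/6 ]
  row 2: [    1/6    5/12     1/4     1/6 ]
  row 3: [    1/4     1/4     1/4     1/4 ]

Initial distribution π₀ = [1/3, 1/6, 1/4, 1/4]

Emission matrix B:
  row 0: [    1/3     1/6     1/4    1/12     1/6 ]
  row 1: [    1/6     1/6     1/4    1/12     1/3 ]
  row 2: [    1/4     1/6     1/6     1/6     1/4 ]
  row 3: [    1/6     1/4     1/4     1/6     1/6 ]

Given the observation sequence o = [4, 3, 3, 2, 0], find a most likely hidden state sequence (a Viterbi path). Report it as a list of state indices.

path = [0, 3, 2, 1, 0]

t=0: δ = [5.556e-02, 5.556e-02, 6.250e-02, 4.167e-02]  (obs o_0=4)
t=1: δ = [1.543e-03, 2.170e-03, 3.086e-03, 4.630e-03]  ψ = [1, 2, 1, 0]  (obs o_1=3)
t=2: δ = [9.645e-05, 1.072e-04, 1.929e-04, 1.929e-04]  ψ = [3, 2, 3, 3]  (obs o_2=3)
t=3: δ = [1.206e-05, 2.009e-05, 8.038e-06, 1.206e-05]  ψ = [3, 2, 2, 0]  (obs o_3=2)
t=4: δ = [2.233e-06, 5.582e-07, 1.674e-06, 1.005e-06]  ψ = [1, 1, 1, 0]  (obs o_4=0)
backtrack: best end state = 0; path = [0, 3, 2, 1, 0]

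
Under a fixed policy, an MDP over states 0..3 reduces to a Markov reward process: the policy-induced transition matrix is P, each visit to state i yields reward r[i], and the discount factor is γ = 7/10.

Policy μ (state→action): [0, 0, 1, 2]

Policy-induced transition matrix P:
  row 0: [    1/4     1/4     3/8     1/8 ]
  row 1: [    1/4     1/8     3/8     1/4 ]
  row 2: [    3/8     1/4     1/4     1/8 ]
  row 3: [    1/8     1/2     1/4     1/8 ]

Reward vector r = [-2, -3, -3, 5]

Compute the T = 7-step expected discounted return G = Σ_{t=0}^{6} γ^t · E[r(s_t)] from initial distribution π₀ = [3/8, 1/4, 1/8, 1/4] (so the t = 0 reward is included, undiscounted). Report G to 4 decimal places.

t=0: π = [0.3750, 0.2500, 0.1250, 0.2500], E[r] = -0.6250, γ^t·E[r] = -0.625000, running G = -0.625000
t=1: π = [0.2344, 0.2813, 0.3281, 0.1563], E[r] = -1.5156, γ^t·E[r] = -1.060938, running G = -1.685938
t=2: π = [0.2715, 0.2539, 0.3145, 0.1602], E[r] = -1.4473, γ^t·E[r] = -0.709160, running G = -2.395098
t=3: π = [0.2693, 0.2583, 0.3157, 0.1567], E[r] = -1.4768, γ^t·E[r] = -0.506545, running G = -2.901642
t=4: π = [0.2699, 0.2569, 0.3159, 0.1573], E[r] = -1.4718, γ^t·E[r] = -0.353387, running G = -3.255029
t=5: π = [0.2698, 0.2572, 0.3158, 0.1571], E[r] = -1.4733, γ^t·E[r] = -0.247613, running G = -3.502642
t=6: π = [0.2698, 0.2571, 0.3159, 0.1572], E[r] = -1.4729, γ^t·E[r] = -0.173291, running G = -3.675933

G = -3.6759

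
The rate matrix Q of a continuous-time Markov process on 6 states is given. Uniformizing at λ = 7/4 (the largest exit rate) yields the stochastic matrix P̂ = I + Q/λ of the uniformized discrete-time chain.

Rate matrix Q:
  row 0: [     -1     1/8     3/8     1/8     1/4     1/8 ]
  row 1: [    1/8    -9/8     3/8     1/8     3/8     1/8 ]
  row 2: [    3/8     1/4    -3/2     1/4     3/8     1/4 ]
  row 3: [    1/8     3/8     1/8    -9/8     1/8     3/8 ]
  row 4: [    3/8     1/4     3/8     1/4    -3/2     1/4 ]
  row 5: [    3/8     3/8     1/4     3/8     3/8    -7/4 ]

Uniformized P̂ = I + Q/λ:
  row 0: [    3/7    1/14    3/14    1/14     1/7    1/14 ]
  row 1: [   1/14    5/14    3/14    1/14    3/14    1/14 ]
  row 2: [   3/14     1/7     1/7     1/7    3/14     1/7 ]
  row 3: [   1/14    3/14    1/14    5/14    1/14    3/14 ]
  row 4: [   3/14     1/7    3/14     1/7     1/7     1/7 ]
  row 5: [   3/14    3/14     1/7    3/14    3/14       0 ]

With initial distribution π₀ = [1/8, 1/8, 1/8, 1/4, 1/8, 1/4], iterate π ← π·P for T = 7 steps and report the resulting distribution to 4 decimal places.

t=0: π = [0.1250, 0.1250, 0.1250, 0.2500, 0.1250, 0.2500]
t=1: π = [0.1875, 0.1964, 0.1518, 0.1964, 0.1607, 0.1071]
t=2: π = [0.1983, 0.1932, 0.1677, 0.1652, 0.1614, 0.1142]
t=3: π = [0.2056, 0.1901, 0.1706, 0.1584, 0.1650, 0.1104]
t=4: π = [0.2086, 0.1881, 0.1716, 0.1564, 0.1652, 0.1101]
t=5: π = [0.2098, 0.1873, 0.1718, 0.1559, 0.1652, 0.1100]
t=6: π = [0.2102, 0.1870, 0.1719, 0.1558, 0.1652, 0.1099]
t=7: π = [0.2104, 0.1869, 0.1719, 0.1557, 0.1652, 0.1099]

π = [0.2104, 0.1869, 0.1719, 0.1557, 0.1652, 0.1099]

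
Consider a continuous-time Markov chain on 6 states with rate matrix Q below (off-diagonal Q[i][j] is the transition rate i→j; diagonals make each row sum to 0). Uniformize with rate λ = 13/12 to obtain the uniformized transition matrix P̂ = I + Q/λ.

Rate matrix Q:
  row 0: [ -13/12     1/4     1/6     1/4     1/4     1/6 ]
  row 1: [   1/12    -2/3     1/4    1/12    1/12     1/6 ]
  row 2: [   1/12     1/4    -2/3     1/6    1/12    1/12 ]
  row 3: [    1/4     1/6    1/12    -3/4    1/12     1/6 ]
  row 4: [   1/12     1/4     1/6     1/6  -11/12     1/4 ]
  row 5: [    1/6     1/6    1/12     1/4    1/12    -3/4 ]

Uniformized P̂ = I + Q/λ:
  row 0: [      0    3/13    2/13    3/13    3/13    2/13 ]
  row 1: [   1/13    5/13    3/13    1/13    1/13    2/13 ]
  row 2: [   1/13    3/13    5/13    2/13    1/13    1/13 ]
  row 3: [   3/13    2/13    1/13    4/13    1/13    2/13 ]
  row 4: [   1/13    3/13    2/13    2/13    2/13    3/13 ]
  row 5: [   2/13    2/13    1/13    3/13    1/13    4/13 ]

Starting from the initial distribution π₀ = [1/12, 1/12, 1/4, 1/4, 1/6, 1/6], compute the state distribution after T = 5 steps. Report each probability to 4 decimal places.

t=0: π = [0.0833, 0.0833, 0.2500, 0.2500, 0.1667, 0.1667]
t=1: π = [0.1218, 0.2115, 0.1859, 0.2051, 0.1026, 0.1731]
t=2: π = [0.1124, 0.2342, 0.1839, 0.1918, 0.1036, 0.1741]
t=3: π = [0.1112, 0.2387, 0.1862, 0.1874, 0.1022, 0.1744]
t=4: π = [0.1106, 0.2397, 0.1873, 0.1863, 0.1019, 0.1742]
t=5: π = [0.1105, 0.2399, 0.1878, 0.1860, 0.1018, 0.1741]

π = [0.1105, 0.2399, 0.1878, 0.1860, 0.1018, 0.1741]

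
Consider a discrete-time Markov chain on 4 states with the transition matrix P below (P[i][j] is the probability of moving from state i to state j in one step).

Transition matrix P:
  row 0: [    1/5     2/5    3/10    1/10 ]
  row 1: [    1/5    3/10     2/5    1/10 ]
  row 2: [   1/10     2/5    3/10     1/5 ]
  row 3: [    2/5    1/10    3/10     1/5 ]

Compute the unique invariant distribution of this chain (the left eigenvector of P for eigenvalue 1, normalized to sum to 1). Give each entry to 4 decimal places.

Balance equations π_j = Σ_i π_i·P[i][j]:
  π_0 = 1/5·π_0 + 1/5·π_1 + 1/10·π_2 + 2/5·π_3
  π_1 = 2/5·π_0 + 3/10·π_1 + 2/5·π_2 + 1/10·π_3
  π_2 = 3/10·π_0 + 2/5·π_1 + 3/10·π_2 + 3/10·π_3
  normalize: π_0 + π_1 + π_2 + π_3 = 1
Solving the linear system gives exactly π = [65/331, 107/331, 110/331, 49/331].

π = [0.1964, 0.3233, 0.3323, 0.1480]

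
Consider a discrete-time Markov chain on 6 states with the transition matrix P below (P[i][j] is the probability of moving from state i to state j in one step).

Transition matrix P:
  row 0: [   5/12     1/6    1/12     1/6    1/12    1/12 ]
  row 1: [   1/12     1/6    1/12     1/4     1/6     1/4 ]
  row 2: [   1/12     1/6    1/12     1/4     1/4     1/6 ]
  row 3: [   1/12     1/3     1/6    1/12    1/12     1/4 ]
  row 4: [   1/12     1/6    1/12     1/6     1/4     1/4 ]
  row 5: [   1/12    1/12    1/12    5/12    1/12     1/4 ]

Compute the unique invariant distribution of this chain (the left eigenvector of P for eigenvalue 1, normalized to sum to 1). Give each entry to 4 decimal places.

Balance equations π_j = Σ_i π_i·P[i][j]:
  π_0 = 5/12·π_0 + 1/12·π_1 + 1/12·π_2 + 1/12·π_3 + 1/12·π_4 + 1/12·π_5
  π_1 = 1/6·π_0 + 1/6·π_1 + 1/6·π_2 + 1/3·π_3 + 1/6·π_4 + 1/12·π_5
  π_2 = 1/12·π_0 + 1/12·π_1 + 1/12·π_2 + 1/6·π_3 + 1/12·π_4 + 1/12·π_5
  π_3 = 1/6·π_0 + 1/4·π_1 + 1/4·π_2 + 1/12·π_3 + 1/6·π_4 + 5/12·π_5
  π_4 = 1/12·π_0 + 1/6·π_1 + 1/4·π_2 + 1/12·π_3 + 1/4·π_4 + 1/12·π_5
  normalize: π_0 + π_1 + π_2 + π_3 + π_4 + π_5 = 1
Solving the linear system gives exactly π = [1/8, 16427/88268, 9025/88268, 5008/22067, 24549/176536, 4869/22067].

π = [0.1250, 0.1861, 0.1022, 0.2269, 0.1391, 0.2206]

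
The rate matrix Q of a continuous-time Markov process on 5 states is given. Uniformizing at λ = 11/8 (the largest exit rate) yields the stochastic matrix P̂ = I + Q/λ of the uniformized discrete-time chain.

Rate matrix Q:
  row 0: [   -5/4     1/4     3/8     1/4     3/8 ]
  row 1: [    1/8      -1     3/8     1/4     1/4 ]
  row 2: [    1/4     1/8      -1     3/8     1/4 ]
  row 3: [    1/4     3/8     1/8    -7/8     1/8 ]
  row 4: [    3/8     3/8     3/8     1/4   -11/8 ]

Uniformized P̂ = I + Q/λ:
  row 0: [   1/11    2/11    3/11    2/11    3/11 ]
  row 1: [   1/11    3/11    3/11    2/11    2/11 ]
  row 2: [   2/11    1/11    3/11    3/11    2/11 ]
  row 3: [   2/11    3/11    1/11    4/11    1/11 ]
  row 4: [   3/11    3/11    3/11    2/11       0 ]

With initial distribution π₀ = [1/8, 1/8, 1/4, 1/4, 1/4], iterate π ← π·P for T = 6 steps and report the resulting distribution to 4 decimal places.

π = [0.1609, 0.2167, 0.2277, 0.2475, 0.1472]

t=0: π = [0.1250, 0.1250, 0.2500, 0.2500, 0.2500]
t=1: π = [0.1818, 0.2159, 0.2273, 0.2500, 0.1250]
t=2: π = [0.1570, 0.2149, 0.2273, 0.2479, 0.1529]
t=3: π = [0.1619, 0.2171, 0.2276, 0.2476, 0.1458]
t=4: π = [0.1606, 0.2166, 0.2277, 0.2475, 0.1475]
t=5: π = [0.1609, 0.2167, 0.2277, 0.2475, 0.1471]
t=6: π = [0.1609, 0.2167, 0.2277, 0.2475, 0.1472]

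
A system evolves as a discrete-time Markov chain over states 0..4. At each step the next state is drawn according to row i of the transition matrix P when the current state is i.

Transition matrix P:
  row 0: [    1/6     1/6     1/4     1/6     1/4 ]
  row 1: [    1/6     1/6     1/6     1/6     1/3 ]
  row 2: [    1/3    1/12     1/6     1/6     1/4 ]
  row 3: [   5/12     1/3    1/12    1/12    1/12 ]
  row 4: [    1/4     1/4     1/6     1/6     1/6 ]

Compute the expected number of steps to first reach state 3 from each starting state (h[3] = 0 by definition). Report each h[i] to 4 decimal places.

First-step conditioning: h[3] = 0; for i ≠ 3, h[i] = 1 + Σ_k P[i][k]·h[k].
  h[0] = 1 + 1/6·h[0] + 1/6·h[1] + 1/4·h[2] + 1/4·h[4]
  h[1] = 1 + 1/6·h[0] + 1/6·h[1] + 1/6·h[2] + 1/3·h[4]
  h[2] = 1 + 1/3·h[0] + 1/12·h[1] + 1/6·h[2] + 1/4·h[4]
  h[4] = 1 + 1/4·h[0] + 1/4·h[1] + 1/6·h[2] + 1/6·h[4]
Solving the 4×4 linear system over states ≠ 3 gives exactly h = [6, 6, 6, 0, 6] (h[3] = 0 is the target).

h = [6.0000, 6.0000, 6.0000, 0.0000, 6.0000]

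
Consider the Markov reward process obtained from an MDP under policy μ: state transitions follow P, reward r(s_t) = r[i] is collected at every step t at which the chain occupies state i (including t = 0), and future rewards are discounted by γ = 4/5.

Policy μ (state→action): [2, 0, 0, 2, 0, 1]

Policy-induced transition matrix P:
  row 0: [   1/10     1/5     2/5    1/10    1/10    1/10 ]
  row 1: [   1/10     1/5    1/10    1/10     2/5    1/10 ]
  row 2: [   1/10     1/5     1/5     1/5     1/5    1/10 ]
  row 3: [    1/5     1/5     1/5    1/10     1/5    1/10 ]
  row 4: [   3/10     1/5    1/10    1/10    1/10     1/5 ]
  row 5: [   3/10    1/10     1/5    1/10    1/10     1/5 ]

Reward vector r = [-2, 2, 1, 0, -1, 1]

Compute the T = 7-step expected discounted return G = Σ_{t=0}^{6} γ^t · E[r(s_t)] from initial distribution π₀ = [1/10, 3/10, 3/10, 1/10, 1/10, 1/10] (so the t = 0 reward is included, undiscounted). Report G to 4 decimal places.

t=0: π = [0.1000, 0.3000, 0.3000, 0.1000, 0.1000, 0.1000], E[r] = 0.7000, γ^t·E[r] = 0.700000, running G = 0.700000
t=1: π = [0.1500, 0.1900, 0.1800, 0.1300, 0.2300, 0.1200], E[r] = 0.1500, γ^t·E[r] = 0.120000, running G = 0.820000
t=2: π = [0.1830, 0.1880, 0.1880, 0.1180, 0.1880, 0.1350], E[r] = 0.1450, γ^t·E[r] = 0.092800, running G = 0.912800
t=3: π = [0.1764, 0.1865, 0.1990, 0.1188, 0.1870, 0.1323], E[r] = 0.1645, γ^t·E[r] = 0.084224, running G = 0.997024
t=4: π = [0.1757, 0.1868, 0.1979, 0.1199, 0.1877, 0.1319], E[r] = 0.1642, γ^t·E[r] = 0.067252, running G = 1.064276
t=5: π = [0.1759, 0.1868, 0.1977, 0.1198, 0.1878, 0.1320], E[r] = 0.1636, γ^t·E[r] = 0.053615, running G = 1.117891
t=6: π = [0.1759, 0.1868, 0.1977, 0.1198, 0.1878, 0.1320], E[r] = 0.1636, γ^t·E[r] = 0.042899, running G = 1.160790

G = 1.1608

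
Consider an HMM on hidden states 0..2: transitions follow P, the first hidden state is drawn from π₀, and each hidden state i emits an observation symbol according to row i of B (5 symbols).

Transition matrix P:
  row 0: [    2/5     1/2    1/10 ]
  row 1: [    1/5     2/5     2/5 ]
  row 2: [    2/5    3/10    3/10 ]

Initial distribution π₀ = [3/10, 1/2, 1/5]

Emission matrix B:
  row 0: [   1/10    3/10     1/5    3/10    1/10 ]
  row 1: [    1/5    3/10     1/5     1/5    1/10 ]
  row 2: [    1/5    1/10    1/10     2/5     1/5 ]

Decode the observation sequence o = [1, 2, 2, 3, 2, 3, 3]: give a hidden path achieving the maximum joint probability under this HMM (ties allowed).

t=0: δ = [9.000e-02, 1.500e-01, 2.000e-02]  (obs o_0=1)
t=1: δ = [7.200e-03, 1.200e-02, 6.000e-03]  ψ = [0, 1, 1]  (obs o_1=2)
t=2: δ = [5.760e-04, 9.600e-04, 4.800e-04]  ψ = [0, 1, 1]  (obs o_2=2)
t=3: δ = [6.912e-05, 7.680e-05, 1.536e-04]  ψ = [0, 1, 1]  (obs o_3=3)
t=4: δ = [1.229e-05, 9.216e-06, 4.608e-06]  ψ = [2, 2, 2]  (obs o_4=2)
t=5: δ = [1.475e-06, 1.229e-06, 1.475e-06]  ψ = [0, 0, 1]  (obs o_5=3)
t=6: δ = [1.769e-07, 1.475e-07, 1.966e-07]  ψ = [0, 0, 1]  (obs o_6=3)
backtrack: best end state = 2; path = [1, 1, 1, 2, 0, 1, 2]

path = [1, 1, 1, 2, 0, 1, 2]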